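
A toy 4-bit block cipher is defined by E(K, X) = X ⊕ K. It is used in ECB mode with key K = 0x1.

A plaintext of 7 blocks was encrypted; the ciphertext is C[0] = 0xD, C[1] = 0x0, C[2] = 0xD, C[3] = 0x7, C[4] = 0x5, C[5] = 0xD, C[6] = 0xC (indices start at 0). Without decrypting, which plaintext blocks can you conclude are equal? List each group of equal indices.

P[0] = P[2] = P[5]

ECB encrypts each block independently with the same key, so equal ciphertext blocks imply equal plaintext blocks.
C[0] = C[2] = C[5] = 0xD, so P[0] = P[2] = P[5].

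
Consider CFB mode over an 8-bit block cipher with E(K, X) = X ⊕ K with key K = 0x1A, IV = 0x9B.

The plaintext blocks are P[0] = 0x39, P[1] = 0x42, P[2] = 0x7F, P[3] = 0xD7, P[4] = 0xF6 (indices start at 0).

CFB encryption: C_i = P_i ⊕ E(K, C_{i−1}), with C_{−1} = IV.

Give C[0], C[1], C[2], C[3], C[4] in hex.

C[0] = 0xB8, C[1] = 0xE0, C[2] = 0x85, C[3] = 0x48, C[4] = 0xA4

C[0]: E(K, 0x9B) = 0x81; 0x39 ⊕ 0x81 = 0xB8.
C[1]: E(K, 0xB8) = 0xA2; 0x42 ⊕ 0xA2 = 0xE0.
C[2]: E(K, 0xE0) = 0xFA; 0x7F ⊕ 0xFA = 0x85.
C[3]: E(K, 0x85) = 0x9F; 0xD7 ⊕ 0x9F = 0x48.
C[4]: E(K, 0x48) = 0x52; 0xF6 ⊕ 0x52 = 0xA4.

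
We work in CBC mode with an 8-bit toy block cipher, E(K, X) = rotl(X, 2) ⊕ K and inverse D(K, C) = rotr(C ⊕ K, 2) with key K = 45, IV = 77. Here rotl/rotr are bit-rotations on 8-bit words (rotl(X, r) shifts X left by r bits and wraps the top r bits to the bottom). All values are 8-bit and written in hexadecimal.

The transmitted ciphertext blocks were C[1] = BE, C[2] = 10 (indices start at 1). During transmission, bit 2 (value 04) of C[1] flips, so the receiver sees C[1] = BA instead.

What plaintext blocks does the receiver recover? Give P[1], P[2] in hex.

P[1] = 88, P[2] = EF

CBC decryption: P_i = D(K, C_i) ⊕ C_{i−1}, with C_{0} = IV.
Only C[1] changed, to BA. In CBC, a change in C_i garbles P_i and flips the same bit in P_{i+1}. Decrypting the received ciphertext:
P[1]: D(K, BA) = FF; FF ⊕ 77 = 88.
P[2]: D(K, 10) = 55; 55 ⊕ BA = EF.
Blocks that differ from the original plaintext: P[1], P[2].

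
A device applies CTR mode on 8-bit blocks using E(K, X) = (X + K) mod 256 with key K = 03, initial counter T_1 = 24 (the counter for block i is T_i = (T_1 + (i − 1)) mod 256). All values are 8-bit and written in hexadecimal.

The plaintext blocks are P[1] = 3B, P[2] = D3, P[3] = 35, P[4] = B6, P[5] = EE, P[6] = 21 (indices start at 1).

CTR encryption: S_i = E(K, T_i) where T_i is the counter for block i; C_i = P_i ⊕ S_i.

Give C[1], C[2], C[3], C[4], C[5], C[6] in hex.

C[1]: T = 24, S = E(K, T) = 27; 3B ⊕ 27 = 1C.
C[2]: T = 25, S = E(K, T) = 28; D3 ⊕ 28 = FB.
C[3]: T = 26, S = E(K, T) = 29; 35 ⊕ 29 = 1C.
C[4]: T = 27, S = E(K, T) = 2A; B6 ⊕ 2A = 9C.
C[5]: T = 28, S = E(K, T) = 2B; EE ⊕ 2B = C5.
C[6]: T = 29, S = E(K, T) = 2C; 21 ⊕ 2C = 0D.

C[1] = 1C, C[2] = FB, C[3] = 1C, C[4] = 9C, C[5] = C5, C[6] = 0D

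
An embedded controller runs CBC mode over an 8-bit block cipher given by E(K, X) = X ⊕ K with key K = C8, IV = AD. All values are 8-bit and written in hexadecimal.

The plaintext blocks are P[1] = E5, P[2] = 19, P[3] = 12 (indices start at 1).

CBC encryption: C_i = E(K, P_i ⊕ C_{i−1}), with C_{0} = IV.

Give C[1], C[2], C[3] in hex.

C[1]: P[1] ⊕ AD = 48; E(K, 48) = 80.
C[2]: P[2] ⊕ 80 = 99; E(K, 99) = 51.
C[3]: P[3] ⊕ 51 = 43; E(K, 43) = 8B.

C[1] = 80, C[2] = 51, C[3] = 8B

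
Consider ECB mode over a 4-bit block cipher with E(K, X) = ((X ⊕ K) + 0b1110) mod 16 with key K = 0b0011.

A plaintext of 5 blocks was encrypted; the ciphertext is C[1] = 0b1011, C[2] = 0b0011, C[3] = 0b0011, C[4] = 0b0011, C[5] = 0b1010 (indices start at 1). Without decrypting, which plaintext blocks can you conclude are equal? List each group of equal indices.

P[2] = P[3] = P[4]

ECB encrypts each block independently with the same key, so equal ciphertext blocks imply equal plaintext blocks.
C[2] = C[3] = C[4] = 0b0011, so P[2] = P[3] = P[4].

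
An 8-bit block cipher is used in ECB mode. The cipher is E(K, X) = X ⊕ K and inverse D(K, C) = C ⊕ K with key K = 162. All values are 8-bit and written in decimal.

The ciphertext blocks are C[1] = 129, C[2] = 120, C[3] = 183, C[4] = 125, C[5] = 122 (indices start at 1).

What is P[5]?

ECB decryption: P_i = D(K, C_i).
P[5]: D(K, 122) = 216.

P[5] = 216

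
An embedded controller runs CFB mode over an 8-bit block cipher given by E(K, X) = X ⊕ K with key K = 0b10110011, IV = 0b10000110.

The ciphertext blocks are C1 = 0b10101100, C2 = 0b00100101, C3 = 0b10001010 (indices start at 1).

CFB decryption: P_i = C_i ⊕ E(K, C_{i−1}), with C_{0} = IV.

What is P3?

P3 = 0b00011100

P3: E(K, 0b00100101) = 0b10010110; 0b10001010 ⊕ 0b10010110 = 0b00011100.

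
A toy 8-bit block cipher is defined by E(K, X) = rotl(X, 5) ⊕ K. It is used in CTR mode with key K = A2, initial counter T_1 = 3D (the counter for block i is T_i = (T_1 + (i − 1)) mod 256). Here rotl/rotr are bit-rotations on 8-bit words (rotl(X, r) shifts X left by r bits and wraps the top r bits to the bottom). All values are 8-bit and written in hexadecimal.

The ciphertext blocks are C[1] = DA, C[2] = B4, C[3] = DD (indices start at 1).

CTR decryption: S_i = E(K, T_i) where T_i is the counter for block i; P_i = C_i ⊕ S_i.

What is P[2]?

P[2] = D1

P[2]: T = 3E, S = E(K, T) = 65; B4 ⊕ 65 = D1.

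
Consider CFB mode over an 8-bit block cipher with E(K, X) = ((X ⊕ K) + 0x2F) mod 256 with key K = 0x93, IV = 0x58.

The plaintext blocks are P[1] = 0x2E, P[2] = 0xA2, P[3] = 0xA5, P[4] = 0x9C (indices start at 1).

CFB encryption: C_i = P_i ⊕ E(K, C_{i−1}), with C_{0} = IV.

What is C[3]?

C[1]: E(K, 0x58) = 0xFA; 0x2E ⊕ 0xFA = 0xD4.
C[2]: E(K, 0xD4) = 0x76; 0xA2 ⊕ 0x76 = 0xD4.
C[3]: E(K, 0xD4) = 0x76; 0xA5 ⊕ 0x76 = 0xD3.

C[3] = 0xD3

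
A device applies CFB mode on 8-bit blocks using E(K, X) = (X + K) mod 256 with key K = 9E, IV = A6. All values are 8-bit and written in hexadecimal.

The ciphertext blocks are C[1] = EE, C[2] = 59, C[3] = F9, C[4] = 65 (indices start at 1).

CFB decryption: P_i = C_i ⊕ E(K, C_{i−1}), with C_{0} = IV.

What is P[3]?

P[3] = 0E

P[3]: E(K, 59) = F7; F9 ⊕ F7 = 0E.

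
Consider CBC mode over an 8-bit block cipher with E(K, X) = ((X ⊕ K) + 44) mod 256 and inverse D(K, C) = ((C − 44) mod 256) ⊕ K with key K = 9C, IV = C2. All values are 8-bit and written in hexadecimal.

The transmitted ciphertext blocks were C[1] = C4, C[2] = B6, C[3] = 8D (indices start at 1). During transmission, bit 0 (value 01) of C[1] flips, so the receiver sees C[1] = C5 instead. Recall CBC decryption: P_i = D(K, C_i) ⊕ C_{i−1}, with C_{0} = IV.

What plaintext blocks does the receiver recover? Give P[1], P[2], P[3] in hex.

Only C[1] changed, to C5. In CBC, a change in C_i garbles P_i and flips the same bit in P_{i+1}. Decrypting the received ciphertext:
P[1]: D(K, C5) = 1D; 1D ⊕ C2 = DF.
P[2]: D(K, B6) = EE; EE ⊕ C5 = 2B.
P[3]: D(K, 8D) = D5; D5 ⊕ B6 = 63.
Blocks that differ from the original plaintext: P[1], P[2].

P[1] = DF, P[2] = 2B, P[3] = 63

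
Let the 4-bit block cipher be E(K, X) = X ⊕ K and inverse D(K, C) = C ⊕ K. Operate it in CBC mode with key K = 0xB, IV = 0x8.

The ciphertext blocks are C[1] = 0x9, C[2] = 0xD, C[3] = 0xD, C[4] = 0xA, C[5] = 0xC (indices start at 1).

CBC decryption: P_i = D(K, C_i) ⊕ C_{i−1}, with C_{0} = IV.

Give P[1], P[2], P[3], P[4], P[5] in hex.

P[1] = 0xA, P[2] = 0xF, P[3] = 0xB, P[4] = 0xC, P[5] = 0xD

P[1]: D(K, 0x9) = 0x2; 0x2 ⊕ 0x8 = 0xA.
P[2]: D(K, 0xD) = 0x6; 0x6 ⊕ 0x9 = 0xF.
P[3]: D(K, 0xD) = 0x6; 0x6 ⊕ 0xD = 0xB.
P[4]: D(K, 0xA) = 0x1; 0x1 ⊕ 0xD = 0xC.
P[5]: D(K, 0xC) = 0x7; 0x7 ⊕ 0xA = 0xD.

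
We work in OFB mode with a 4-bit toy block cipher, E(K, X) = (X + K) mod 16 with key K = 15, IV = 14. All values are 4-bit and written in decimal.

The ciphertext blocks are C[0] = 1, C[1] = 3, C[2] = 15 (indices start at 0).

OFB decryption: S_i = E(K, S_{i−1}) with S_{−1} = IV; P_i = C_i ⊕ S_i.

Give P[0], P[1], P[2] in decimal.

P[0]: S = E(K, 14) = 13; 1 ⊕ 13 = 12.
P[1]: S = E(K, 13) = 12; 3 ⊕ 12 = 15.
P[2]: S = E(K, 12) = 11; 15 ⊕ 11 = 4.

P[0] = 12, P[1] = 15, P[2] = 4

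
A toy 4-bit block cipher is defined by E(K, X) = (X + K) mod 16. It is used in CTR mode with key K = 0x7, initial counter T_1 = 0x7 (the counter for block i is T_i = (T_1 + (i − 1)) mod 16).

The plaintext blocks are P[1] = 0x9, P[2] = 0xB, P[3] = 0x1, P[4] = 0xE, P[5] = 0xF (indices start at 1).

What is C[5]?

C[5] = 0xD

CTR encryption: S_i = E(K, T_i) where T_i is the counter for block i; C_i = P_i ⊕ S_i.
C[1]: T = 0x7, S = E(K, T) = 0xE; 0x9 ⊕ 0xE = 0x7.
C[2]: T = 0x8, S = E(K, T) = 0xF; 0xB ⊕ 0xF = 0x4.
C[3]: T = 0x9, S = E(K, T) = 0x0; 0x1 ⊕ 0x0 = 0x1.
C[4]: T = 0xA, S = E(K, T) = 0x1; 0xE ⊕ 0x1 = 0xF.
C[5]: T = 0xB, S = E(K, T) = 0x2; 0xF ⊕ 0x2 = 0xD.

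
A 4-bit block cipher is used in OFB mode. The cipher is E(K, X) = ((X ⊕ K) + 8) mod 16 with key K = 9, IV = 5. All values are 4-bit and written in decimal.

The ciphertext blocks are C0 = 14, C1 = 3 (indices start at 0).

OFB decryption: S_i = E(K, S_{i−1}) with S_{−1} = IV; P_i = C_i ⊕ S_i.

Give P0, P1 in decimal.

P0 = 10, P1 = 6

P0: S = E(K, 5) = 4; 14 ⊕ 4 = 10.
P1: S = E(K, 4) = 5; 3 ⊕ 5 = 6.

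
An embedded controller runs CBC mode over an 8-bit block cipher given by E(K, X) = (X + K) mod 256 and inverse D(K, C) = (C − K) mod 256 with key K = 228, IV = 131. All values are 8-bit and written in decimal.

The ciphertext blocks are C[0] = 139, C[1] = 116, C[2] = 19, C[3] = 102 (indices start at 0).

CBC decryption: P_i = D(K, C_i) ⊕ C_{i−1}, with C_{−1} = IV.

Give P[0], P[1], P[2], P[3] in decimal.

P[0]: D(K, 139) = 167; 167 ⊕ 131 = 36.
P[1]: D(K, 116) = 144; 144 ⊕ 139 = 27.
P[2]: D(K, 19) = 47; 47 ⊕ 116 = 91.
P[3]: D(K, 102) = 130; 130 ⊕ 19 = 145.

P[0] = 36, P[1] = 27, P[2] = 91, P[3] = 145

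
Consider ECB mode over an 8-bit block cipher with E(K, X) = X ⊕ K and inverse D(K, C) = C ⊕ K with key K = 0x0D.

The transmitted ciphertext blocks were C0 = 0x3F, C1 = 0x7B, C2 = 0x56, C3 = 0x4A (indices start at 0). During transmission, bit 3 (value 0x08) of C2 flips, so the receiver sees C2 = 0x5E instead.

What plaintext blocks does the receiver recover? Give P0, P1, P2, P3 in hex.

ECB decryption: P_i = D(K, C_i).
Only C2 changed, to 0x5E. In ECB, a change in C_i affects only P_i. Decrypting the received ciphertext:
P0: D(K, 0x3F) = 0x32.
P1: D(K, 0x7B) = 0x76.
P2: D(K, 0x5E) = 0x53.
P3: D(K, 0x4A) = 0x47.
Blocks that differ from the original plaintext: P2.

P0 = 0x32, P1 = 0x76, P2 = 0x53, P3 = 0x47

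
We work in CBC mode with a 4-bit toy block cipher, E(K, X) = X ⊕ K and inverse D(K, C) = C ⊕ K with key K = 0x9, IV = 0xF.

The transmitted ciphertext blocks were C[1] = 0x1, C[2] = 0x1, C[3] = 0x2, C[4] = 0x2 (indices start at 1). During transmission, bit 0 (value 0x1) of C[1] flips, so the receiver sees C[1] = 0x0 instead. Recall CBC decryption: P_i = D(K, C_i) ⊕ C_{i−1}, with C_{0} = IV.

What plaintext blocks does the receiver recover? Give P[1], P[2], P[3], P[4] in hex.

Only C[1] changed, to 0x0. In CBC, a change in C_i garbles P_i and flips the same bit in P_{i+1}. Decrypting the received ciphertext:
P[1]: D(K, 0x0) = 0x9; 0x9 ⊕ 0xF = 0x6.
P[2]: D(K, 0x1) = 0x8; 0x8 ⊕ 0x0 = 0x8.
P[3]: D(K, 0x2) = 0xB; 0xB ⊕ 0x1 = 0xA.
P[4]: D(K, 0x2) = 0xB; 0xB ⊕ 0x2 = 0x9.
Blocks that differ from the original plaintext: P[1], P[2].

P[1] = 0x6, P[2] = 0x8, P[3] = 0xA, P[4] = 0x9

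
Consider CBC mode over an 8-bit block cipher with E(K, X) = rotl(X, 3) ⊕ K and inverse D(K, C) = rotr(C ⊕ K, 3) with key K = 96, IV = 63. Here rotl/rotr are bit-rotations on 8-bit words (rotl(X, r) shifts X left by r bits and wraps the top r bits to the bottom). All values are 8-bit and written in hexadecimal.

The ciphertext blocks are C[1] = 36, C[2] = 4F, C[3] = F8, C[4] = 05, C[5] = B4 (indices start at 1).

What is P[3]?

CBC decryption: P_i = D(K, C_i) ⊕ C_{i−1}, with C_{0} = IV.
P[3]: D(K, F8) = CD; CD ⊕ 4F = 82.

P[3] = 82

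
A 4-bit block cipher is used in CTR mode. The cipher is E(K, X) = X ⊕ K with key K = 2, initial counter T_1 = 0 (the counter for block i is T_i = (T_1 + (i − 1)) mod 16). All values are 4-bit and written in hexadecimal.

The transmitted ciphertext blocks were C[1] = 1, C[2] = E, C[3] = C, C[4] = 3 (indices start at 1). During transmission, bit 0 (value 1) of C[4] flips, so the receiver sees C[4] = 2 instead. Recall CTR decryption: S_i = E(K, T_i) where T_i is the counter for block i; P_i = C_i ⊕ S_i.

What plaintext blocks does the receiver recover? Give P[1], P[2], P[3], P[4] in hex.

Only C[4] changed, to 2. In CTR, a change in C_i flips the same bit in P_i only; the keystream is unaffected. Decrypting the received ciphertext:
P[1]: T = 0, S = E(K, T) = 2; 1 ⊕ 2 = 3.
P[2]: T = 1, S = E(K, T) = 3; E ⊕ 3 = D.
P[3]: T = 2, S = E(K, T) = 0; C ⊕ 0 = C.
P[4]: T = 3, S = E(K, T) = 1; 2 ⊕ 1 = 3.
Blocks that differ from the original plaintext: P[4].

P[1] = 3, P[2] = D, P[3] = C, P[4] = 3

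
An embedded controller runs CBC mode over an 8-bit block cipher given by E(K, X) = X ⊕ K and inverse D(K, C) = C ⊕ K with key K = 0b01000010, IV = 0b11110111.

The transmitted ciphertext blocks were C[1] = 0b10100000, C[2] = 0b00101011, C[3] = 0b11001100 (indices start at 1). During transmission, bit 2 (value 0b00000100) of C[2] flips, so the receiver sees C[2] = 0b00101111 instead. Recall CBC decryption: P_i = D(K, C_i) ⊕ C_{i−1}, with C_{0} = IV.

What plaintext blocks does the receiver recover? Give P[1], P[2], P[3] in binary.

P[1] = 0b00010101, P[2] = 0b11001101, P[3] = 0b10100001

Only C[2] changed, to 0b00101111. In CBC, a change in C_i garbles P_i and flips the same bit in P_{i+1}. Decrypting the received ciphertext:
P[1]: D(K, 0b10100000) = 0b11100010; 0b11100010 ⊕ 0b11110111 = 0b00010101.
P[2]: D(K, 0b00101111) = 0b01101101; 0b01101101 ⊕ 0b10100000 = 0b11001101.
P[3]: D(K, 0b11001100) = 0b10001110; 0b10001110 ⊕ 0b00101111 = 0b10100001.
Blocks that differ from the original plaintext: P[2], P[3].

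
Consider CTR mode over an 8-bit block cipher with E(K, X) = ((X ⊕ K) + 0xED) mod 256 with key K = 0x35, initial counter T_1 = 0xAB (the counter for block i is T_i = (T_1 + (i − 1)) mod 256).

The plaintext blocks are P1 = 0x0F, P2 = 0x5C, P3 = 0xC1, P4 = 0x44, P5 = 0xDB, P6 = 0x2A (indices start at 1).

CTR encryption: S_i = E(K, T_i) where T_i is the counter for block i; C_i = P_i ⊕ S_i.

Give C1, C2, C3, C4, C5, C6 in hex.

C1: T = 0xAB, S = E(K, T) = 0x8B; 0x0F ⊕ 0x8B = 0x84.
C2: T = 0xAC, S = E(K, T) = 0x86; 0x5C ⊕ 0x86 = 0xDA.
C3: T = 0xAD, S = E(K, T) = 0x85; 0xC1 ⊕ 0x85 = 0x44.
C4: T = 0xAE, S = E(K, T) = 0x88; 0x44 ⊕ 0x88 = 0xCC.
C5: T = 0xAF, S = E(K, T) = 0x87; 0xDB ⊕ 0x87 = 0x5C.
C6: T = 0xB0, S = E(K, T) = 0x72; 0x2A ⊕ 0x72 = 0x58.

C1 = 0x84, C2 = 0xDA, C3 = 0x44, C4 = 0xCC, C5 = 0x5C, C6 = 0x58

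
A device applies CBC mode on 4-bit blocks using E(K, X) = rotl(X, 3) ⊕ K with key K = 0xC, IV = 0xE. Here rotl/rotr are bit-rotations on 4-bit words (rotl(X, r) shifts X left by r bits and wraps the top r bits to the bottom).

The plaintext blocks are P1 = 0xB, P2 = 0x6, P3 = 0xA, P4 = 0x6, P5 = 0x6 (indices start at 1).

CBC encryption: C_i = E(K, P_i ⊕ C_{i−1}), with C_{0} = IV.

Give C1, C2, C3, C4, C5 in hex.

C1: P1 ⊕ 0xE = 0x5; E(K, 0x5) = 0x6.
C2: P2 ⊕ 0x6 = 0x0; E(K, 0x0) = 0xC.
C3: P3 ⊕ 0xC = 0x6; E(K, 0x6) = 0xF.
C4: P4 ⊕ 0xF = 0x9; E(K, 0x9) = 0x0.
C5: P5 ⊕ 0x0 = 0x6; E(K, 0x6) = 0xF.

C1 = 0x6, C2 = 0xC, C3 = 0xF, C4 = 0x0, C5 = 0xF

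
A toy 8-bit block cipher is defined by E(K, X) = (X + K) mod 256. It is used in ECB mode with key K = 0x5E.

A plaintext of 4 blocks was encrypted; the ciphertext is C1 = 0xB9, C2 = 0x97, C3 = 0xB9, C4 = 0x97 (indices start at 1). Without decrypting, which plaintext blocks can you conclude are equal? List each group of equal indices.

ECB encrypts each block independently with the same key, so equal ciphertext blocks imply equal plaintext blocks.
C1 = C3 = 0xB9, so P1 = P3.
C2 = C4 = 0x97, so P2 = P4.

P1 = P3; P2 = P4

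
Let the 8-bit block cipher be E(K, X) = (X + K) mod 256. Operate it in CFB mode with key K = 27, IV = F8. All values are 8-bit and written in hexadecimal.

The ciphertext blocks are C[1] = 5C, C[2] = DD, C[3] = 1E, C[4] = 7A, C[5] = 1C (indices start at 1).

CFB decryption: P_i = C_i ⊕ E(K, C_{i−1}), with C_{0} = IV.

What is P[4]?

P[4]: E(K, 1E) = 45; 7A ⊕ 45 = 3F.

P[4] = 3F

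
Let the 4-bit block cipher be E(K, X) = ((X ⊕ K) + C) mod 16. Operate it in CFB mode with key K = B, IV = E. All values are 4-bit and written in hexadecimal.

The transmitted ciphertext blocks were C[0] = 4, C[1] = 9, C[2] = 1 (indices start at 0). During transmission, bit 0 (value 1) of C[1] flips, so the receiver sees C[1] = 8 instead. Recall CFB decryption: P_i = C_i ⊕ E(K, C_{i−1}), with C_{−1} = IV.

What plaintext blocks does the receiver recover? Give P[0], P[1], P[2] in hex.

Only C[1] changed, to 8. In CFB, a change in C_i flips the same bit in P_i and garbles P_{i+1}. Decrypting the received ciphertext:
P[0]: E(K, E) = 1; 4 ⊕ 1 = 5.
P[1]: E(K, 4) = B; 8 ⊕ B = 3.
P[2]: E(K, 8) = F; 1 ⊕ F = E.
Blocks that differ from the original plaintext: P[1], P[2].

P[0] = 5, P[1] = 3, P[2] = E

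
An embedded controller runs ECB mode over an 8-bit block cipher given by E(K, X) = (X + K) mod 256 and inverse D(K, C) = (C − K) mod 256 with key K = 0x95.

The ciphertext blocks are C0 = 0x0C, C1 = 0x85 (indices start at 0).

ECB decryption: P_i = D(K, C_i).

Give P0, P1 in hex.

P0: D(K, 0x0C) = 0x77.
P1: D(K, 0x85) = 0xF0.

P0 = 0x77, P1 = 0xF0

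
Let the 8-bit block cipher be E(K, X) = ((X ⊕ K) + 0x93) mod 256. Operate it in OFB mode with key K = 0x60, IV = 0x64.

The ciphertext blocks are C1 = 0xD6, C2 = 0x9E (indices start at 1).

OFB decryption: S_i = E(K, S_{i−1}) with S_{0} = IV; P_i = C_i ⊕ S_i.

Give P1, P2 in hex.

P1: S = E(K, 0x64) = 0x97; 0xD6 ⊕ 0x97 = 0x41.
P2: S = E(K, 0x97) = 0x8A; 0x9E ⊕ 0x8A = 0x14.

P1 = 0x41, P2 = 0x14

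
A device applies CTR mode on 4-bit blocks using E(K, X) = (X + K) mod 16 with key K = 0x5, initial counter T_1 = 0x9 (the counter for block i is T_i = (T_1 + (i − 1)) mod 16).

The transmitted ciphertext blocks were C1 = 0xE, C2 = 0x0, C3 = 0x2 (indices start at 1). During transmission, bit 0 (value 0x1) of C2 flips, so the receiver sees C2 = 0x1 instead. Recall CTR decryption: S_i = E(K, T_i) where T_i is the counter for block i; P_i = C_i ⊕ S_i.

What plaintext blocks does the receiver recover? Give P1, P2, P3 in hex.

Only C2 changed, to 0x1. In CTR, a change in C_i flips the same bit in P_i only; the keystream is unaffected. Decrypting the received ciphertext:
P1: T = 0x9, S = E(K, T) = 0xE; 0xE ⊕ 0xE = 0x0.
P2: T = 0xA, S = E(K, T) = 0xF; 0x1 ⊕ 0xF = 0xE.
P3: T = 0xB, S = E(K, T) = 0x0; 0x2 ⊕ 0x0 = 0x2.
Blocks that differ from the original plaintext: P2.

P1 = 0x0, P2 = 0xE, P3 = 0x2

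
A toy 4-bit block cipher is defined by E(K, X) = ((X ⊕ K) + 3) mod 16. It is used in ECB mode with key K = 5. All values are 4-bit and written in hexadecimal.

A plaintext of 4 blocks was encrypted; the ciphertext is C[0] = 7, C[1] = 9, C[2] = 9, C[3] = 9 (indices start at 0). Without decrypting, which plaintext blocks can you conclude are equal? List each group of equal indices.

P[1] = P[2] = P[3]

ECB encrypts each block independently with the same key, so equal ciphertext blocks imply equal plaintext blocks.
C[1] = C[2] = C[3] = 9, so P[1] = P[2] = P[3].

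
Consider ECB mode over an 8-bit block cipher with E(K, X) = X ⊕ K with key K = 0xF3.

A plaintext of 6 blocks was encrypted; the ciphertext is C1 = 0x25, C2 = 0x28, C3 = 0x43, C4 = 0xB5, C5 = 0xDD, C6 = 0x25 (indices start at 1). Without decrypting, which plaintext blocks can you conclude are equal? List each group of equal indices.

P1 = P6

ECB encrypts each block independently with the same key, so equal ciphertext blocks imply equal plaintext blocks.
C1 = C6 = 0x25, so P1 = P6.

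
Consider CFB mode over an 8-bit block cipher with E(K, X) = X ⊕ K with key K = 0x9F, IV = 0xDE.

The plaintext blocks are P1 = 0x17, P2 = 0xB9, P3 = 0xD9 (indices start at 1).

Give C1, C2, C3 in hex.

CFB encryption: C_i = P_i ⊕ E(K, C_{i−1}), with C_{0} = IV.
C1: E(K, 0xDE) = 0x41; 0x17 ⊕ 0x41 = 0x56.
C2: E(K, 0x56) = 0xC9; 0xB9 ⊕ 0xC9 = 0x70.
C3: E(K, 0x70) = 0xEF; 0xD9 ⊕ 0xEF = 0x36.

C1 = 0x56, C2 = 0x70, C3 = 0x36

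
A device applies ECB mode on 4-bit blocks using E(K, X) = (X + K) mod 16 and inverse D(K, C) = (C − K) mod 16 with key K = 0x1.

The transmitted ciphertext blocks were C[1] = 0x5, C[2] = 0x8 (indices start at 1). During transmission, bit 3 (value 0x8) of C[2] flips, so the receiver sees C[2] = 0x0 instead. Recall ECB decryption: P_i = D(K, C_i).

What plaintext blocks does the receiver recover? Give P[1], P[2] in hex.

Only C[2] changed, to 0x0. In ECB, a change in C_i affects only P_i. Decrypting the received ciphertext:
P[1]: D(K, 0x5) = 0x4.
P[2]: D(K, 0x0) = 0xF.
Blocks that differ from the original plaintext: P[2].

P[1] = 0x4, P[2] = 0xF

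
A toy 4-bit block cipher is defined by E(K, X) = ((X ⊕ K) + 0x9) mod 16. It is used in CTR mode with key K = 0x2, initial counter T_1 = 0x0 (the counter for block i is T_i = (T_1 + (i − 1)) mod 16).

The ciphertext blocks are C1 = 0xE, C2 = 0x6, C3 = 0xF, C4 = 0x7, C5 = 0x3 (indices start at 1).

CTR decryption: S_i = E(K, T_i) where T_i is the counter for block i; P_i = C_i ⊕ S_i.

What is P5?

P5: T = 0x4, S = E(K, T) = 0xF; 0x3 ⊕ 0xF = 0xC.

P5 = 0xC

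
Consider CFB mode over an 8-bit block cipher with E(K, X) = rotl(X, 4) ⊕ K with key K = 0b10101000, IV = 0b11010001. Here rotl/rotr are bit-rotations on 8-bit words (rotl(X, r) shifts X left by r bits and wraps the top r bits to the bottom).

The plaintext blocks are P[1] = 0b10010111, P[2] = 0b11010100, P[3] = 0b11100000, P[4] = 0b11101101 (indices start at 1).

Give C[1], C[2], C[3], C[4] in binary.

C[1] = 0b00100010, C[2] = 0b01011110, C[3] = 0b10101101, C[4] = 0b10011111

CFB encryption: C_i = P_i ⊕ E(K, C_{i−1}), with C_{0} = IV.
C[1]: E(K, 0b11010001) = 0b10110101; 0b10010111 ⊕ 0b10110101 = 0b00100010.
C[2]: E(K, 0b00100010) = 0b10001010; 0b11010100 ⊕ 0b10001010 = 0b01011110.
C[3]: E(K, 0b01011110) = 0b01001101; 0b11100000 ⊕ 0b01001101 = 0b10101101.
C[4]: E(K, 0b10101101) = 0b01110010; 0b11101101 ⊕ 0b01110010 = 0b10011111.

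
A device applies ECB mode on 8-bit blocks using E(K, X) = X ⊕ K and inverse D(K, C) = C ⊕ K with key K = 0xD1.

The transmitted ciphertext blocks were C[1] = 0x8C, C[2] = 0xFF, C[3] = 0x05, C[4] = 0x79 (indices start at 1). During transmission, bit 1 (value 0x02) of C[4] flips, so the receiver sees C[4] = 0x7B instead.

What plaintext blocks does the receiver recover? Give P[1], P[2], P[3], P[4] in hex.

P[1] = 0x5D, P[2] = 0x2E, P[3] = 0xD4, P[4] = 0xAA

ECB decryption: P_i = D(K, C_i).
Only C[4] changed, to 0x7B. In ECB, a change in C_i affects only P_i. Decrypting the received ciphertext:
P[1]: D(K, 0x8C) = 0x5D.
P[2]: D(K, 0xFF) = 0x2E.
P[3]: D(K, 0x05) = 0xD4.
P[4]: D(K, 0x7B) = 0xAA.
Blocks that differ from the original plaintext: P[4].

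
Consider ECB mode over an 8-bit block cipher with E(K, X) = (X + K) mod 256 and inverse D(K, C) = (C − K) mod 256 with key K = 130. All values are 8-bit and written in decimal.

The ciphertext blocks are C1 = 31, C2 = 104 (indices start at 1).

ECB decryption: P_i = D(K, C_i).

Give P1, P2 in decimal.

P1: D(K, 31) = 157.
P2: D(K, 104) = 230.

P1 = 157, P2 = 230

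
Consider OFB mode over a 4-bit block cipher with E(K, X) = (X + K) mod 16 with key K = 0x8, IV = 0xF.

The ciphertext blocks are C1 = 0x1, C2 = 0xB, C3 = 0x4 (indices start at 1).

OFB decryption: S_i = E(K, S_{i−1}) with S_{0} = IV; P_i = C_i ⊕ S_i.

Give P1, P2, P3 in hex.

P1: S = E(K, 0xF) = 0x7; 0x1 ⊕ 0x7 = 0x6.
P2: S = E(K, 0x7) = 0xF; 0xB ⊕ 0xF = 0x4.
P3: S = E(K, 0xF) = 0x7; 0x4 ⊕ 0x7 = 0x3.

P1 = 0x6, P2 = 0x4, P3 = 0x3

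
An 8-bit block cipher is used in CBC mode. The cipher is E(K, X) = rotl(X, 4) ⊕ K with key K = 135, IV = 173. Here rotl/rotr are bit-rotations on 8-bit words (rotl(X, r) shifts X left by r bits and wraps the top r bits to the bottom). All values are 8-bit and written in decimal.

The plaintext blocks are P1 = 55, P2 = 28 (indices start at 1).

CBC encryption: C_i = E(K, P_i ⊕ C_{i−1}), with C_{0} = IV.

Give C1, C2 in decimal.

C1 = 46, C2 = 164

C1: P1 ⊕ 173 = 154; E(K, 154) = 46.
C2: P2 ⊕ 46 = 50; E(K, 50) = 164.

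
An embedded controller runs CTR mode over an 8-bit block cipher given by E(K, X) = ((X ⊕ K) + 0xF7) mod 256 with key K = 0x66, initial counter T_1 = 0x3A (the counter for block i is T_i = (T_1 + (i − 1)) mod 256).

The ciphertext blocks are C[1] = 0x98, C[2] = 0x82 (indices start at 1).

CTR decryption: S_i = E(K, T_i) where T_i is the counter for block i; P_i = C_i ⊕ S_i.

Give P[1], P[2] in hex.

P[1] = 0xCB, P[2] = 0xD6

P[1]: T = 0x3A, S = E(K, T) = 0x53; 0x98 ⊕ 0x53 = 0xCB.
P[2]: T = 0x3B, S = E(K, T) = 0x54; 0x82 ⊕ 0x54 = 0xD6.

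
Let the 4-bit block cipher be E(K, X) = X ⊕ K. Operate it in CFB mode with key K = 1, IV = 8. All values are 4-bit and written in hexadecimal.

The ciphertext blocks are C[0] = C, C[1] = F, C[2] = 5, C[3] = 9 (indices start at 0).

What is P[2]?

CFB decryption: P_i = C_i ⊕ E(K, C_{i−1}), with C_{−1} = IV.
P[2]: E(K, F) = E; 5 ⊕ E = B.

P[2] = B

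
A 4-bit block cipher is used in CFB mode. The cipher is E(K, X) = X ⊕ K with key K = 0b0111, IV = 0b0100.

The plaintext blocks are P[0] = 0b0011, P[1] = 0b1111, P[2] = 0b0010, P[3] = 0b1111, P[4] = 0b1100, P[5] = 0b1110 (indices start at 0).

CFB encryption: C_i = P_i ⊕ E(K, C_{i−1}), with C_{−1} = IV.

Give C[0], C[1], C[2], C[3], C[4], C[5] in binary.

C[0]: E(K, 0b0100) = 0b0011; 0b0011 ⊕ 0b0011 = 0b0000.
C[1]: E(K, 0b0000) = 0b0111; 0b1111 ⊕ 0b0111 = 0b1000.
C[2]: E(K, 0b1000) = 0b1111; 0b0010 ⊕ 0b1111 = 0b1101.
C[3]: E(K, 0b1101) = 0b1010; 0b1111 ⊕ 0b1010 = 0b0101.
C[4]: E(K, 0b0101) = 0b0010; 0b1100 ⊕ 0b0010 = 0b1110.
C[5]: E(K, 0b1110) = 0b1001; 0b1110 ⊕ 0b1001 = 0b0111.

C[0] = 0b0000, C[1] = 0b1000, C[2] = 0b1101, C[3] = 0b0101, C[4] = 0b1110, C[5] = 0b0111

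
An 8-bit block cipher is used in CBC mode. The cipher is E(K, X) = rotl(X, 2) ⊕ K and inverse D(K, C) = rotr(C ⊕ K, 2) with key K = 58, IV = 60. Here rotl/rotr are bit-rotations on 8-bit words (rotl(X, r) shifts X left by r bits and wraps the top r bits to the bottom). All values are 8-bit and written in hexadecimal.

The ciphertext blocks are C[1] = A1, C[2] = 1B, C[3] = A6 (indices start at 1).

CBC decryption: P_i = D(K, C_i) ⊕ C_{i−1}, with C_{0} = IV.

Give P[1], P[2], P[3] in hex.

P[1] = 1E, P[2] = 71, P[3] = A4

P[1]: D(K, A1) = 7E; 7E ⊕ 60 = 1E.
P[2]: D(K, 1B) = D0; D0 ⊕ A1 = 71.
P[3]: D(K, A6) = BF; BF ⊕ 1B = A4.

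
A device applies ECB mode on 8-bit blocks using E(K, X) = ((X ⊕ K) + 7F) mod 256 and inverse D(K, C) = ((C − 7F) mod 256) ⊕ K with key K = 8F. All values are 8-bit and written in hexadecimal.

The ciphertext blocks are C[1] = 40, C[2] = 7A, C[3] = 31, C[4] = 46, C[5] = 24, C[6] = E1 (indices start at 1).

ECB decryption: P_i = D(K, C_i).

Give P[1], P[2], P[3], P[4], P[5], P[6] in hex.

P[1]: D(K, 40) = 4E.
P[2]: D(K, 7A) = 74.
P[3]: D(K, 31) = 3D.
P[4]: D(K, 46) = 48.
P[5]: D(K, 24) = 2A.
P[6]: D(K, E1) = ED.

P[1] = 4E, P[2] = 74, P[3] = 3D, P[4] = 48, P[5] = 2A, P[6] = ED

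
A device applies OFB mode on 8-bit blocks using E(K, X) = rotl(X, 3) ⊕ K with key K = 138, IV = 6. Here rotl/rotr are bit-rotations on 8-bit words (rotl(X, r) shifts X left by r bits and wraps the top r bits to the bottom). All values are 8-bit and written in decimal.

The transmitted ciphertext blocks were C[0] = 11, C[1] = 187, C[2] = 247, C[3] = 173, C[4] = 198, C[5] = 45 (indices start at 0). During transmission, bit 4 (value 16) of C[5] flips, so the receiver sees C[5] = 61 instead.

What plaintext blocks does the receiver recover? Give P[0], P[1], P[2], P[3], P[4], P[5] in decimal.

OFB decryption: S_i = E(K, S_{i−1}) with S_{−1} = IV; P_i = C_i ⊕ S_i.
Only C[5] changed, to 61. In OFB, a change in C_i flips the same bit in P_i only; the keystream is unaffected. Decrypting the received ciphertext:
P[0]: S = E(K, 6) = 186; 11 ⊕ 186 = 177.
P[1]: S = E(K, 186) = 95; 187 ⊕ 95 = 228.
P[2]: S = E(K, 95) = 112; 247 ⊕ 112 = 135.
P[3]: S = E(K, 112) = 9; 173 ⊕ 9 = 164.
P[4]: S = E(K, 9) = 194; 198 ⊕ 194 = 4.
P[5]: S = E(K, 194) = 156; 61 ⊕ 156 = 161.
Blocks that differ from the original plaintext: P[5].

P[0] = 177, P[1] = 228, P[2] = 135, P[3] = 164, P[4] = 4, P[5] = 161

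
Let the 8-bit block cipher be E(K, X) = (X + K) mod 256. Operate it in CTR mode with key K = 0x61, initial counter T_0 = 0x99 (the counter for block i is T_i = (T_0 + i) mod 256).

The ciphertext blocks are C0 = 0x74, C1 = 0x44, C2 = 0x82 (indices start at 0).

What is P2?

P2 = 0x7E

CTR decryption: S_i = E(K, T_i) where T_i is the counter for block i; P_i = C_i ⊕ S_i.
P2: T = 0x9B, S = E(K, T) = 0xFC; 0x82 ⊕ 0xFC = 0x7E.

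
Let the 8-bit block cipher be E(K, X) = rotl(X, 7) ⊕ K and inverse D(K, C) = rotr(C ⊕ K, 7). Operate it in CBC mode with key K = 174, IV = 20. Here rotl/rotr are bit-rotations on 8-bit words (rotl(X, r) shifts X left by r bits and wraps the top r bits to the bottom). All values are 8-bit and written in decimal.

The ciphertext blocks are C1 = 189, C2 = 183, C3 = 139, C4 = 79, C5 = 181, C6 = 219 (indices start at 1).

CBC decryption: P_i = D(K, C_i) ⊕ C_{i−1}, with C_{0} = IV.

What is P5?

P5: D(K, 181) = 54; 54 ⊕ 79 = 121.

P5 = 121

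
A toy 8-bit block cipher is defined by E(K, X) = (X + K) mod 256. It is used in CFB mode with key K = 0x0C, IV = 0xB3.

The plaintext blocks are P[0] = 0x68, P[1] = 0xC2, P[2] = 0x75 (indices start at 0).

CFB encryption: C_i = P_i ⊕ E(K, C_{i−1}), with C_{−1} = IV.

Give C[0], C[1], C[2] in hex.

C[0] = 0xD7, C[1] = 0x21, C[2] = 0x58

C[0]: E(K, 0xB3) = 0xBF; 0x68 ⊕ 0xBF = 0xD7.
C[1]: E(K, 0xD7) = 0xE3; 0xC2 ⊕ 0xE3 = 0x21.
C[2]: E(K, 0x21) = 0x2D; 0x75 ⊕ 0x2D = 0x58.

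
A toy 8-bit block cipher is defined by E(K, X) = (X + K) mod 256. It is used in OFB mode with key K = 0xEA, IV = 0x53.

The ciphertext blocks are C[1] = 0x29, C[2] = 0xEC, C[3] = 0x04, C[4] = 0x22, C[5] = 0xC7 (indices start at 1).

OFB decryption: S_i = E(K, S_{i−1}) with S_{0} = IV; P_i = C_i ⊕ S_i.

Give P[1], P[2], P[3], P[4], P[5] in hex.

P[1]: S = E(K, 0x53) = 0x3D; 0x29 ⊕ 0x3D = 0x14.
P[2]: S = E(K, 0x3D) = 0x27; 0xEC ⊕ 0x27 = 0xCB.
P[3]: S = E(K, 0x27) = 0x11; 0x04 ⊕ 0x11 = 0x15.
P[4]: S = E(K, 0x11) = 0xFB; 0x22 ⊕ 0xFB = 0xD9.
P[5]: S = E(K, 0xFB) = 0xE5; 0xC7 ⊕ 0xE5 = 0x22.

P[1] = 0x14, P[2] = 0xCB, P[3] = 0x15, P[4] = 0xD9, P[5] = 0x22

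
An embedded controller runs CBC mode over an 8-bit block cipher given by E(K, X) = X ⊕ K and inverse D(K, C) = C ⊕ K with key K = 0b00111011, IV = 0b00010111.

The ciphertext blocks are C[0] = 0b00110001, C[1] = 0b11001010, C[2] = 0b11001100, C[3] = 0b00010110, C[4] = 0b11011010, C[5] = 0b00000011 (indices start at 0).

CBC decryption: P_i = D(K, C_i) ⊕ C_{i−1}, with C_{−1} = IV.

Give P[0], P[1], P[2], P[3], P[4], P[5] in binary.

P[0]: D(K, 0b00110001) = 0b00001010; 0b00001010 ⊕ 0b00010111 = 0b00011101.
P[1]: D(K, 0b11001010) = 0b11110001; 0b11110001 ⊕ 0b00110001 = 0b11000000.
P[2]: D(K, 0b11001100) = 0b11110111; 0b11110111 ⊕ 0b11001010 = 0b00111101.
P[3]: D(K, 0b00010110) = 0b00101101; 0b00101101 ⊕ 0b11001100 = 0b11100001.
P[4]: D(K, 0b11011010) = 0b11100001; 0b11100001 ⊕ 0b00010110 = 0b11110111.
P[5]: D(K, 0b00000011) = 0b00111000; 0b00111000 ⊕ 0b11011010 = 0b11100010.

P[0] = 0b00011101, P[1] = 0b11000000, P[2] = 0b00111101, P[3] = 0b11100001, P[4] = 0b11110111, P[5] = 0b11100010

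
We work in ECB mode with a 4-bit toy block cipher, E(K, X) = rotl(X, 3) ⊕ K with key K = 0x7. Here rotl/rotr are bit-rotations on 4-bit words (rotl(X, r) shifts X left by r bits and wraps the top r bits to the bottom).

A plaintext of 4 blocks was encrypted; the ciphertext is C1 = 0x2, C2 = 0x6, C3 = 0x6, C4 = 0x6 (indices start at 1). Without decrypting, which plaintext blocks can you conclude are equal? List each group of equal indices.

ECB encrypts each block independently with the same key, so equal ciphertext blocks imply equal plaintext blocks.
C2 = C3 = C4 = 0x6, so P2 = P3 = P4.

P2 = P3 = P4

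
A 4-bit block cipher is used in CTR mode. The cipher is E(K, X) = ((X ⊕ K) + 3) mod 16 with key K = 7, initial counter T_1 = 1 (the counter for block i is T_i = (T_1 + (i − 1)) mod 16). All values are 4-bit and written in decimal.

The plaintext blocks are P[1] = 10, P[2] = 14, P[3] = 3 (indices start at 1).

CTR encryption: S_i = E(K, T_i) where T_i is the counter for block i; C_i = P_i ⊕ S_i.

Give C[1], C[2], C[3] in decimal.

C[1]: T = 1, S = E(K, T) = 9; 10 ⊕ 9 = 3.
C[2]: T = 2, S = E(K, T) = 8; 14 ⊕ 8 = 6.
C[3]: T = 3, S = E(K, T) = 7; 3 ⊕ 7 = 4.

C[1] = 3, C[2] = 6, C[3] = 4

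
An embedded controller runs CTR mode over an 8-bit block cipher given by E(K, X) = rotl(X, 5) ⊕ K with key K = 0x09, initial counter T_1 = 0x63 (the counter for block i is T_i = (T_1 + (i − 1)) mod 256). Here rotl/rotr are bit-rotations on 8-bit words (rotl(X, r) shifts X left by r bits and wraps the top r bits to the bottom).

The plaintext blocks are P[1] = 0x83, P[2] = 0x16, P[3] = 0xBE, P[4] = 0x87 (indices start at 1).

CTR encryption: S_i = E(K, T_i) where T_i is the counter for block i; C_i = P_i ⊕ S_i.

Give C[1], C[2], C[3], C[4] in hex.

C[1]: T = 0x63, S = E(K, T) = 0x65; 0x83 ⊕ 0x65 = 0xE6.
C[2]: T = 0x64, S = E(K, T) = 0x85; 0x16 ⊕ 0x85 = 0x93.
C[3]: T = 0x65, S = E(K, T) = 0xA5; 0xBE ⊕ 0xA5 = 0x1B.
C[4]: T = 0x66, S = E(K, T) = 0xC5; 0x87 ⊕ 0xC5 = 0x42.

C[1] = 0xE6, C[2] = 0x93, C[3] = 0x1B, C[4] = 0x42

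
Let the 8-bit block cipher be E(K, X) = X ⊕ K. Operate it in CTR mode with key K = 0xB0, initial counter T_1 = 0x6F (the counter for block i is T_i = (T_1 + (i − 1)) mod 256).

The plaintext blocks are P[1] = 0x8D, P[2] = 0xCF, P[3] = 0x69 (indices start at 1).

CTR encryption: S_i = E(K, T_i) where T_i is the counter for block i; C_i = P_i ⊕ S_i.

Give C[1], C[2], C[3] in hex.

C[1]: T = 0x6F, S = E(K, T) = 0xDF; 0x8D ⊕ 0xDF = 0x52.
C[2]: T = 0x70, S = E(K, T) = 0xC0; 0xCF ⊕ 0xC0 = 0x0F.
C[3]: T = 0x71, S = E(K, T) = 0xC1; 0x69 ⊕ 0xC1 = 0xA8.

C[1] = 0x52, C[2] = 0x0F, C[3] = 0xA8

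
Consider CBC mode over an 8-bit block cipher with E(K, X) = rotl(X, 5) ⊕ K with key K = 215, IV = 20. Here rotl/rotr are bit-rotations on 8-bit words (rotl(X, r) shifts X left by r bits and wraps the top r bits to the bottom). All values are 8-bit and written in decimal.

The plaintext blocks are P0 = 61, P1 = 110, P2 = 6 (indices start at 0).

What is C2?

C2 = 159

CBC encryption: C_i = E(K, P_i ⊕ C_{i−1}), with C_{−1} = IV.
C0: P0 ⊕ 20 = 41; E(K, 41) = 242.
C1: P1 ⊕ 242 = 156; E(K, 156) = 68.
C2: P2 ⊕ 68 = 66; E(K, 66) = 159.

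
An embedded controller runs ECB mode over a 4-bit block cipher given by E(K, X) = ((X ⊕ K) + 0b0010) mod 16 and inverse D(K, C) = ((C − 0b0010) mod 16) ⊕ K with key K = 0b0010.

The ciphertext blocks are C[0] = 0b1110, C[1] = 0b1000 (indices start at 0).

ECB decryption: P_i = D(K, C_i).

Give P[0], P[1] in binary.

P[0] = 0b1110, P[1] = 0b0100

P[0]: D(K, 0b1110) = 0b1110.
P[1]: D(K, 0b1000) = 0b0100.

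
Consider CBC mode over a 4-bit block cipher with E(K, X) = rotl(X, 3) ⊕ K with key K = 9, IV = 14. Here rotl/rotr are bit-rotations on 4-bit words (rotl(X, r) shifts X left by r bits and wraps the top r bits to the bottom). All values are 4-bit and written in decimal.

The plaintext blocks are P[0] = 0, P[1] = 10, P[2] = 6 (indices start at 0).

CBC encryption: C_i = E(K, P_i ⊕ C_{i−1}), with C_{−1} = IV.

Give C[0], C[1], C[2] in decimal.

C[0] = 14, C[1] = 11, C[2] = 7

C[0]: P[0] ⊕ 14 = 14; E(K, 14) = 14.
C[1]: P[1] ⊕ 14 = 4; E(K, 4) = 11.
C[2]: P[2] ⊕ 11 = 13; E(K, 13) = 7.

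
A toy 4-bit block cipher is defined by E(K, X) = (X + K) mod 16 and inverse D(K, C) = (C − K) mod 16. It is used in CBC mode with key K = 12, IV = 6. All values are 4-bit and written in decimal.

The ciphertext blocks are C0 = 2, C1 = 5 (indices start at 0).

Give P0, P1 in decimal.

CBC decryption: P_i = D(K, C_i) ⊕ C_{i−1}, with C_{−1} = IV.
P0: D(K, 2) = 6; 6 ⊕ 6 = 0.
P1: D(K, 5) = 9; 9 ⊕ 2 = 11.

P0 = 0, P1 = 11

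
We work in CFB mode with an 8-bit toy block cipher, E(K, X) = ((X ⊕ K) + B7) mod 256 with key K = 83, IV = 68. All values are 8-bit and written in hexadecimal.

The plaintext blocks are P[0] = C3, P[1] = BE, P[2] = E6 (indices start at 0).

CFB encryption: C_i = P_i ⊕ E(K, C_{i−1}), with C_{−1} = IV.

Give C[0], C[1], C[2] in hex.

C[0] = 61, C[1] = 27, C[2] = BD

C[0]: E(K, 68) = A2; C3 ⊕ A2 = 61.
C[1]: E(K, 61) = 99; BE ⊕ 99 = 27.
C[2]: E(K, 27) = 5B; E6 ⊕ 5B = BD.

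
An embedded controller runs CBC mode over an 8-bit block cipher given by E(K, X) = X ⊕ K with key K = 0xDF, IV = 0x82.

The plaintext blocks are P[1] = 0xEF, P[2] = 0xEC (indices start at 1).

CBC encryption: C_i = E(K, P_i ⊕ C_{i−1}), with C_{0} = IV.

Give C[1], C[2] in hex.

C[1] = 0xB2, C[2] = 0x81

C[1]: P[1] ⊕ 0x82 = 0x6D; E(K, 0x6D) = 0xB2.
C[2]: P[2] ⊕ 0xB2 = 0x5E; E(K, 0x5E) = 0x81.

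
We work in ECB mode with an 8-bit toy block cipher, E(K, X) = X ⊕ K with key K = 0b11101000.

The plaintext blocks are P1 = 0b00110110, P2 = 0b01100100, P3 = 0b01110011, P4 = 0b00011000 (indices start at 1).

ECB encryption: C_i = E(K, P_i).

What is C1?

C1: E(K, 0b00110110) = 0b11011110.

C1 = 0b11011110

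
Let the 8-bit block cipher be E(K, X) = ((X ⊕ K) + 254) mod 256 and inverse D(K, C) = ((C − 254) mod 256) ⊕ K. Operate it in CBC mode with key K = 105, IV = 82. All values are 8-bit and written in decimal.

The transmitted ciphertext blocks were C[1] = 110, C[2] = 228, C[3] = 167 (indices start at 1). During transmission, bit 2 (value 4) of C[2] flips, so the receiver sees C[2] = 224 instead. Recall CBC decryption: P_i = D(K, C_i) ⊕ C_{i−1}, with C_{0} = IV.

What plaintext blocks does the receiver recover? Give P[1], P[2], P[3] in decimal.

Only C[2] changed, to 224. In CBC, a change in C_i garbles P_i and flips the same bit in P_{i+1}. Decrypting the received ciphertext:
P[1]: D(K, 110) = 25; 25 ⊕ 82 = 75.
P[2]: D(K, 224) = 139; 139 ⊕ 110 = 229.
P[3]: D(K, 167) = 192; 192 ⊕ 224 = 32.
Blocks that differ from the original plaintext: P[2], P[3].

P[1] = 75, P[2] = 229, P[3] = 32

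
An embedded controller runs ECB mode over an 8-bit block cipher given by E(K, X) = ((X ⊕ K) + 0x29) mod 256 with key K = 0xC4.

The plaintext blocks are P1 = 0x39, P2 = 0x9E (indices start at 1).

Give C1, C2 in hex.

ECB encryption: C_i = E(K, P_i).
C1: E(K, 0x39) = 0x26.
C2: E(K, 0x9E) = 0x83.

C1 = 0x26, C2 = 0x83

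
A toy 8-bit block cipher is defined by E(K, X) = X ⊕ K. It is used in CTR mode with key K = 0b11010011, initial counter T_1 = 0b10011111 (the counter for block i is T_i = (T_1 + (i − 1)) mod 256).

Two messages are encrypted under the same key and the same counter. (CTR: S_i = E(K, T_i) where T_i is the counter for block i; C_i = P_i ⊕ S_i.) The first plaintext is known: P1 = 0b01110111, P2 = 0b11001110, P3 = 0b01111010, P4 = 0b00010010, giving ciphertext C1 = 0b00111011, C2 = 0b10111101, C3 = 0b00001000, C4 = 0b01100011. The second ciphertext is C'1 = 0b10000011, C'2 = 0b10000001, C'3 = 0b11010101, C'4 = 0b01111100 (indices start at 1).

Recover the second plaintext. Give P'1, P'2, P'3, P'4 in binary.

In CTR with a reused counter, both messages share the same keystream S_i, so C_i ⊕ C'_i = P_i ⊕ P'_i and thus P'_i = P_i ⊕ C_i ⊕ C'_i.
P'1: 0b01110111 ⊕ 0b00111011 ⊕ 0b10000011 = 0b11001111.
P'2: 0b11001110 ⊕ 0b10111101 ⊕ 0b10000001 = 0b11110010.
P'3: 0b01111010 ⊕ 0b00001000 ⊕ 0b11010101 = 0b10100111.
P'4: 0b00010010 ⊕ 0b01100011 ⊕ 0b01111100 = 0b00001101.

P'1 = 0b11001111, P'2 = 0b11110010, P'3 = 0b10100111, P'4 = 0b00001101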